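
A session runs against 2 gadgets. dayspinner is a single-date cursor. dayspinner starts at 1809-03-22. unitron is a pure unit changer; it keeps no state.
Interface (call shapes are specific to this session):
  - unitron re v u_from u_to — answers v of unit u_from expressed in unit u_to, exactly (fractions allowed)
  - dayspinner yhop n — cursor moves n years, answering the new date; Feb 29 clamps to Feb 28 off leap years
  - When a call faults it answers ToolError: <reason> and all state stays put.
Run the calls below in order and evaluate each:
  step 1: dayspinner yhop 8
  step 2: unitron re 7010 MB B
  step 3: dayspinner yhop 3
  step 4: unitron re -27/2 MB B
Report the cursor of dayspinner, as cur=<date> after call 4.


Answer: cur=1820-03-22

Derivation:
Calling dayspinner yhop on n: 8: 1817-03-22.
Invoking unitron re on v: 7010, u_from: MB, u_to: B, yielding 7010000000.
Next I call dayspinner yhop on n: 3: 1820-03-22.
I invoke unitron re on v: -27/2, u_from: MB, u_to: B, → -13500000.


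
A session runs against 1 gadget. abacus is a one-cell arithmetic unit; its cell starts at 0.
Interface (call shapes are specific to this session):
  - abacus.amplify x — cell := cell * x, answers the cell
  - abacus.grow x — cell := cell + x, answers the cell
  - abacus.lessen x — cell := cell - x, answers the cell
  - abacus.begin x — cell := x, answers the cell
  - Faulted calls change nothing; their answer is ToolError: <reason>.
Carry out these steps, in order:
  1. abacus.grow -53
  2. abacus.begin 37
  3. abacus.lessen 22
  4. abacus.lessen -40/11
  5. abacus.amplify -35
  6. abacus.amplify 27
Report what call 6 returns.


I call grow on x='-53', — result: -53.
I invoke begin on x='37', and observe 37.
Now I run lessen on x='22', which returns 15.
I call lessen on x='-40/11', and see 205/11.
I call amplify on x='-35': -7175/11.
I try amplify on x='27', and get -193725/11.

Answer: -193725/11


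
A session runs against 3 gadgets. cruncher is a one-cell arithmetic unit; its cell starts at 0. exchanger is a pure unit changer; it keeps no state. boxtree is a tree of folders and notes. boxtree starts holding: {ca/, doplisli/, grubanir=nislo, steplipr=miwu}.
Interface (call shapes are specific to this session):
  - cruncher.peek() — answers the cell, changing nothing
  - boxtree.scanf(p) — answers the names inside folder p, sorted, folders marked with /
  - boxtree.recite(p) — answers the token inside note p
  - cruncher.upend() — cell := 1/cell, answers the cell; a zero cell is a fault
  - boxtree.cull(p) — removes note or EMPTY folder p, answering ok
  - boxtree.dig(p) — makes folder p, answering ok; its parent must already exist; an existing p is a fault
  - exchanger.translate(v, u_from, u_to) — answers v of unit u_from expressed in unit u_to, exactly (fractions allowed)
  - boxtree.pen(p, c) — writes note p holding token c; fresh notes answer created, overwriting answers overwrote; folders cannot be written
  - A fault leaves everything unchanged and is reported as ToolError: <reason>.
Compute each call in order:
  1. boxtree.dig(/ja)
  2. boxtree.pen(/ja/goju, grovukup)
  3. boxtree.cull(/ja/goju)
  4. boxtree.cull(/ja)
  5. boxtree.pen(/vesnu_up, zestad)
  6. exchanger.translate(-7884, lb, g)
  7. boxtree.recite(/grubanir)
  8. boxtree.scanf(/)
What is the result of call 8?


Answer: [ca/, doplisli/, grubanir, steplipr, vesnu_up]

Derivation:
·→ dig(p=/ja)
·← ok
·→ pen(p=/ja/goju, c=grovukup)
·← created
·→ cull(p=/ja/goju)
·← ok
·→ cull(p=/ja)
·← ok
·→ pen(p=/vesnu_up, c=zestad)
·← created
·→ translate(v=-7884, u_from=lb, u_to=g)
·← -89403056127/25000
·→ recite(p=/grubanir)
·← nislo
·→ scanf(p=/)
·← [ca/, doplisli/, grubanir, steplipr, vesnu_up]


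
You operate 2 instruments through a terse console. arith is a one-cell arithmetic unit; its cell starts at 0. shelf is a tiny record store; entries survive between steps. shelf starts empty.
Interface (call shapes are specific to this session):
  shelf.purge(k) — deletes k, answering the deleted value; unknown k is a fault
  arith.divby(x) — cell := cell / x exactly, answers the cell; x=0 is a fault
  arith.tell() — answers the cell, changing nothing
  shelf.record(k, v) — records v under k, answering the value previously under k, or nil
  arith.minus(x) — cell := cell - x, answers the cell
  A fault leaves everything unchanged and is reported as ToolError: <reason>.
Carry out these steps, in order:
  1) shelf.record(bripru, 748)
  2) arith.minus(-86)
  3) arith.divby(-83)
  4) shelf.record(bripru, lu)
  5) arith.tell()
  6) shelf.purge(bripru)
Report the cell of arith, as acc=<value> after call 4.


Act: record[k=bripru; v=748]
Obs: nil
Act: minus[x=-86]
Obs: 86
Act: divby[x=-83]
Obs: -86/83
Act: record[k=bripru; v=lu]
Obs: 748
Act: tell[]
Obs: -86/83
Act: purge[k=bripru]
Obs: lu

Answer: acc=-86/83


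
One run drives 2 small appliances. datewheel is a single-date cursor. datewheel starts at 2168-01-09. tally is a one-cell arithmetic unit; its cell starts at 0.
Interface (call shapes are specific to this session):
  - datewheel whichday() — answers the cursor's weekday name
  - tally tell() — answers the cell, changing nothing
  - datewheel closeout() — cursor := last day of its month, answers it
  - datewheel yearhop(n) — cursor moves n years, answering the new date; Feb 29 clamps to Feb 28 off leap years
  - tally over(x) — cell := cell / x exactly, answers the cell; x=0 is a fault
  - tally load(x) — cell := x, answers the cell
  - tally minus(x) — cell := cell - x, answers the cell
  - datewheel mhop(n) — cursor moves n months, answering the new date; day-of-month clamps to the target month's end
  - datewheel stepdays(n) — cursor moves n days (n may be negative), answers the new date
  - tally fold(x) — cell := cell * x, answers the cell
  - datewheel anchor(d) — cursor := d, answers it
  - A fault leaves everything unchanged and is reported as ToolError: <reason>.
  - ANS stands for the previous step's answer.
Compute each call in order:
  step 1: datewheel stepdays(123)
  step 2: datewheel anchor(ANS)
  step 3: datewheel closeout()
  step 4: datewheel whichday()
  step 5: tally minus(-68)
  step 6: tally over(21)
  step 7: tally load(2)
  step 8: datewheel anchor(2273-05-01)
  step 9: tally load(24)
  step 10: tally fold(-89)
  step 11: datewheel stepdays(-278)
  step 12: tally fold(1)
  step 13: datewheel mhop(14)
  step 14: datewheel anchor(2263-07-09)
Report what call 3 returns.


Answer: 2168-05-31

Derivation:
I use datewheel stepdays passing n='123', and observe 2168-05-11.
Calling datewheel anchor passing d='ANS', which returns 2168-05-11.
Invoking datewheel closeout(), and get 2168-05-31.
I call datewheel whichday(), and see Tuesday.
Using tally minus passing x='-68', giving 68.
Invoking tally over passing x='21', and observe 68/21.
Next I call tally load passing x='2': 2.
I invoke datewheel anchor passing d='2273-05-01', and observe 2273-05-01.
Using tally load passing x='24': 24.
Calling tally fold passing x='-89', and get -2136.
I run datewheel stepdays passing n='-278', and see 2272-07-27.
Calling tally fold passing x='1', yielding -2136.
I invoke datewheel mhop passing n='14', and see 2273-09-27.
Calling datewheel anchor passing d='2263-07-09', — result: 2263-07-09.


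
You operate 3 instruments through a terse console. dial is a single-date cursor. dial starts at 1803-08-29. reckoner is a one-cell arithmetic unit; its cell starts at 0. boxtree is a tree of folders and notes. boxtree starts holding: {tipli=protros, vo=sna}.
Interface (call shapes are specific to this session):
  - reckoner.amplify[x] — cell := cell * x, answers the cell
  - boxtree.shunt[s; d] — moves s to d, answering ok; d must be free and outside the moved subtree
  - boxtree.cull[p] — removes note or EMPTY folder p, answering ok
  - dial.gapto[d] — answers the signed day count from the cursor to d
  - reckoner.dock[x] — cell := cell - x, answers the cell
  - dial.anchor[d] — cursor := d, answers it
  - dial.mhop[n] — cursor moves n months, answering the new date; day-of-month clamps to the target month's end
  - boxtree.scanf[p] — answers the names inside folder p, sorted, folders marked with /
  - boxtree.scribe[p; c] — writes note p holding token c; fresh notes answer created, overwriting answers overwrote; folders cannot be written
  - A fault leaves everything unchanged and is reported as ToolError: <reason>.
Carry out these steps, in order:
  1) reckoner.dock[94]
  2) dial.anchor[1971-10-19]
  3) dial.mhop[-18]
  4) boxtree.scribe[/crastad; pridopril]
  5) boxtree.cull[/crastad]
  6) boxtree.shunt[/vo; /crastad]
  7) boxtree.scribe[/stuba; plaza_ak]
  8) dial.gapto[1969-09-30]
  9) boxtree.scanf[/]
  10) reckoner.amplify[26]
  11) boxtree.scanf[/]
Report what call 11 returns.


Answer: [crastad, stuba, tipli]

Derivation:
Step: dock[x=94]
Result: -94
Step: anchor[d=1971-10-19]
Result: 1971-10-19
Step: mhop[n=-18]
Result: 1970-04-19
Step: scribe[p=/crastad; c=pridopril]
Result: created
Step: cull[p=/crastad]
Result: ok
Step: shunt[s=/vo; d=/crastad]
Result: ok
Step: scribe[p=/stuba; c=plaza_ak]
Result: created
Step: gapto[d=1969-09-30]
Result: -201
Step: scanf[p=/]
Result: [crastad, stuba, tipli]
Step: amplify[x=26]
Result: -2444
Step: scanf[p=/]
Result: [crastad, stuba, tipli]


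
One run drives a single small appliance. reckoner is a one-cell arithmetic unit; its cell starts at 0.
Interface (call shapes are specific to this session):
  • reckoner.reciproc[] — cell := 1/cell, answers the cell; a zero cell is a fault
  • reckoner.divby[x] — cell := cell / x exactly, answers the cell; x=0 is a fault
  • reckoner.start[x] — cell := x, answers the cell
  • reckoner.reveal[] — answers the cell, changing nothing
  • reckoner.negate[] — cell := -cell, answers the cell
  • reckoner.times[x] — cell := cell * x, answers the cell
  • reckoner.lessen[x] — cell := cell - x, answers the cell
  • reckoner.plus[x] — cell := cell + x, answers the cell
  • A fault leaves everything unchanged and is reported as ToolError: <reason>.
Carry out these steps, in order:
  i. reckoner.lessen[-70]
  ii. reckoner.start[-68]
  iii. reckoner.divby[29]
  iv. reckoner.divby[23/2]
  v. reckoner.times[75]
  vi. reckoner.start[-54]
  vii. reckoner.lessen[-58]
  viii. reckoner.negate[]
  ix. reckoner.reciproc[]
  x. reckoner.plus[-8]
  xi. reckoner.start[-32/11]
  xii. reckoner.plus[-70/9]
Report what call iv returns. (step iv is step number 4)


Answer: -136/667

Derivation:
Using reckoner.lessen with x→-70, which returns 70.
Now I run reckoner.start with x→-68, — result: -68.
Using reckoner.divby with x→29, which returns -68/29.
Using reckoner.divby with x→23/2, yielding -136/667.
Calling reckoner.times with x→75, and get -10200/667.
I call reckoner.start with x→-54, and get -54.
I run reckoner.lessen with x→-58, and get 4.
Now I run reckoner.negate, — result: -4.
Calling reckoner.reciproc, and observe -1/4.
Now I run reckoner.plus with x→-8, giving -33/4.
I run reckoner.start with x→-32/11, giving -32/11.
Then reckoner.plus with x→-70/9: -1058/99.


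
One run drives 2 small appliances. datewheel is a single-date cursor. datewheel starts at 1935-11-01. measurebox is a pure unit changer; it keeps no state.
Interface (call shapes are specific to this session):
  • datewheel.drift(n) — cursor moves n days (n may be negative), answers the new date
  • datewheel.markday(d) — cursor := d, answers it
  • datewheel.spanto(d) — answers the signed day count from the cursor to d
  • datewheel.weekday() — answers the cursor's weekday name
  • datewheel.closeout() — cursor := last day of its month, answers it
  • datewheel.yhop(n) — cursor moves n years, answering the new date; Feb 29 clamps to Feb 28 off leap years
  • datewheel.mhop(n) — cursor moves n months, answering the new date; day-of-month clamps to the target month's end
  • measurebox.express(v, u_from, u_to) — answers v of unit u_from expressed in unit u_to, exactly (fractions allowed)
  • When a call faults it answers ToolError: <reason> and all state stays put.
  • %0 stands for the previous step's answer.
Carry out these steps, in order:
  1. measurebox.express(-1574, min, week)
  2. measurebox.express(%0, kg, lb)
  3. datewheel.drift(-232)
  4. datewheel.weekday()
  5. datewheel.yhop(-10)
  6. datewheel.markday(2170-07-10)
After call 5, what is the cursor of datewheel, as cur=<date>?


Step: measurebox.express[v=-1574; u_from=min; u_to=week]
Result: -787/5040
Step: measurebox.express[v=%0; u_from=kg; u_to=lb]
Result: -983750000/2857631931
Step: datewheel.drift[n=-232]
Result: 1935-03-14
Step: datewheel.weekday[]
Result: Thursday
Step: datewheel.yhop[n=-10]
Result: 1925-03-14
Step: datewheel.markday[d=2170-07-10]
Result: 2170-07-10

Answer: cur=1925-03-14


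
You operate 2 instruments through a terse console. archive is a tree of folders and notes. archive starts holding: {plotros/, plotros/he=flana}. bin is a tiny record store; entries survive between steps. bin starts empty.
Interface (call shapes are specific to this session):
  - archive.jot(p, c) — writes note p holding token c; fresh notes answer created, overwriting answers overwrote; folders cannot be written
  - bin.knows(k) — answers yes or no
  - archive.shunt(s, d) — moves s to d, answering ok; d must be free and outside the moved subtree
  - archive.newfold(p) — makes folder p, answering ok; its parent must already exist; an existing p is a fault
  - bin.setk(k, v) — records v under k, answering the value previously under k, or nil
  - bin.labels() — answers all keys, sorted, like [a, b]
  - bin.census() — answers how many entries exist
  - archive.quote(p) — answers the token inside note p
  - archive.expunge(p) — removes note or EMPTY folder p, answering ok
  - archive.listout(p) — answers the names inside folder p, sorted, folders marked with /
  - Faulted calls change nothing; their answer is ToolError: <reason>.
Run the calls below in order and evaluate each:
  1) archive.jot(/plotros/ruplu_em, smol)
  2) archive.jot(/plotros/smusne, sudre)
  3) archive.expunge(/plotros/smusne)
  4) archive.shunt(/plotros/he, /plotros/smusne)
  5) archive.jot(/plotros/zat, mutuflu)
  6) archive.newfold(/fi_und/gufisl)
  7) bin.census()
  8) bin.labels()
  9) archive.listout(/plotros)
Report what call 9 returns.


Answer: [ruplu_em, smusne, zat]

Derivation:
Invoking jot passing p: /plotros/ruplu_em, c: smol, and observe created.
Invoking jot passing p: /plotros/smusne, c: sudre, which returns created.
Calling expunge passing p: /plotros/smusne, giving ok.
Invoking shunt passing s: /plotros/he, d: /plotros/smusne, and get ok.
Next I call jot passing p: /plotros/zat, c: mutuflu, yielding created.
I invoke newfold passing p: /fi_und/gufisl, which returns ToolError: no parent.
Next I call census(), and observe 0.
Calling labels(), and see [].
I try listout passing p: /plotros, and observe [ruplu_em, smusne, zat].


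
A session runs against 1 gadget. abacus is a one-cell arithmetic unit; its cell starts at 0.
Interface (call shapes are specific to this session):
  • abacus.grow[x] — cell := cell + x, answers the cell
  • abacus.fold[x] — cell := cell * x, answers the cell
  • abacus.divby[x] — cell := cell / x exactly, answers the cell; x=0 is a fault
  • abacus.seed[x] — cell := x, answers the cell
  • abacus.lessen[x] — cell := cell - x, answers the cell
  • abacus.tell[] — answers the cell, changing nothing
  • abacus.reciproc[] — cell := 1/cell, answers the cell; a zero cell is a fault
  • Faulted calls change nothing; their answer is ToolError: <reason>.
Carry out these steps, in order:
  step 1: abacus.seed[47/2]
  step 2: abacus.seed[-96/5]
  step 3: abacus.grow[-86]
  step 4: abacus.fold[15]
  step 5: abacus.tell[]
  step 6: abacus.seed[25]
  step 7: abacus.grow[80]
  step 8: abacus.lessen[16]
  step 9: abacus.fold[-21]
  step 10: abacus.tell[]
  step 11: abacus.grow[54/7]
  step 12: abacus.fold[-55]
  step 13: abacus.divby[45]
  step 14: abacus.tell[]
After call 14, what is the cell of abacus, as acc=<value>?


Answer: acc=47773/21

Derivation:
Step: abacus.seed[47/2]
Result: 47/2
Step: abacus.seed[-96/5]
Result: -96/5
Step: abacus.grow[-86]
Result: -526/5
Step: abacus.fold[15]
Result: -1578
Step: abacus.tell[]
Result: -1578
Step: abacus.seed[25]
Result: 25
Step: abacus.grow[80]
Result: 105
Step: abacus.lessen[16]
Result: 89
Step: abacus.fold[-21]
Result: -1869
Step: abacus.tell[]
Result: -1869
Step: abacus.grow[54/7]
Result: -13029/7
Step: abacus.fold[-55]
Result: 716595/7
Step: abacus.divby[45]
Result: 47773/21
Step: abacus.tell[]
Result: 47773/21


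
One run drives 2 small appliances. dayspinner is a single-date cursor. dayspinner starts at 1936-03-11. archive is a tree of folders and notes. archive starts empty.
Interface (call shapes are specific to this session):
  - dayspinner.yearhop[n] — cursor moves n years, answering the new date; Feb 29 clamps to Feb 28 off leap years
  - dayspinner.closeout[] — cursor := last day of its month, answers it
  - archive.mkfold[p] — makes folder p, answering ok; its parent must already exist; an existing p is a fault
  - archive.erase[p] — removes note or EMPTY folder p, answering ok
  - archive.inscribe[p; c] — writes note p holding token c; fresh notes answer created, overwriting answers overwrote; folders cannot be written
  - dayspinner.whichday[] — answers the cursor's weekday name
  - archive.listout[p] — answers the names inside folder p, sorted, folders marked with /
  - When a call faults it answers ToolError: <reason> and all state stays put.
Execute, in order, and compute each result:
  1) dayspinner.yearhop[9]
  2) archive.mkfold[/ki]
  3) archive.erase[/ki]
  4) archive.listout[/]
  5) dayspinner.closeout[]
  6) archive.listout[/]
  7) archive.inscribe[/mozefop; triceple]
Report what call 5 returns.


Answer: 1945-03-31

Derivation:
;; 1. yearhop(n→9) => 1945-03-11
;; 2. mkfold(p→/ki) => ok
;; 3. erase(p→/ki) => ok
;; 4. listout(p→/) => []
;; 5. closeout() => 1945-03-31
;; 6. listout(p→/) => []
;; 7. inscribe(p→/mozefop, c→triceple) => created


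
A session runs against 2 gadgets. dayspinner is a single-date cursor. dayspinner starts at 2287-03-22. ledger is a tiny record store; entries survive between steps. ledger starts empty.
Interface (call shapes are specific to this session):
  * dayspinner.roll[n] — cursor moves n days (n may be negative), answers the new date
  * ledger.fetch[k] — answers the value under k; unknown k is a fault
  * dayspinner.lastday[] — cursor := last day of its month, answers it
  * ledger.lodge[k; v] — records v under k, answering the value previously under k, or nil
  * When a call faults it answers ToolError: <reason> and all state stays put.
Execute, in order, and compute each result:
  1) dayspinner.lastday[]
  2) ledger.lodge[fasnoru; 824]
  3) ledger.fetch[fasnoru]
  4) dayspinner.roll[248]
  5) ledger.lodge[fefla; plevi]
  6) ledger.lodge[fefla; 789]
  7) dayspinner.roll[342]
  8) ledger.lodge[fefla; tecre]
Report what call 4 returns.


I use dayspinner.lastday(), and observe 2287-03-31.
Calling ledger.lodge with k→fasnoru, v→824, — result: nil.
I invoke ledger.fetch with k→fasnoru, and see 824.
Next I call dayspinner.roll with n→248, — result: 2287-12-04.
Then ledger.lodge with k→fefla, v→plevi, yielding nil.
Then ledger.lodge with k→fefla, v→789, and observe plevi.
Now I run dayspinner.roll with n→342, which returns 2288-11-10.
I call ledger.lodge with k→fefla, v→tecre, giving 789.

Answer: 2287-12-04


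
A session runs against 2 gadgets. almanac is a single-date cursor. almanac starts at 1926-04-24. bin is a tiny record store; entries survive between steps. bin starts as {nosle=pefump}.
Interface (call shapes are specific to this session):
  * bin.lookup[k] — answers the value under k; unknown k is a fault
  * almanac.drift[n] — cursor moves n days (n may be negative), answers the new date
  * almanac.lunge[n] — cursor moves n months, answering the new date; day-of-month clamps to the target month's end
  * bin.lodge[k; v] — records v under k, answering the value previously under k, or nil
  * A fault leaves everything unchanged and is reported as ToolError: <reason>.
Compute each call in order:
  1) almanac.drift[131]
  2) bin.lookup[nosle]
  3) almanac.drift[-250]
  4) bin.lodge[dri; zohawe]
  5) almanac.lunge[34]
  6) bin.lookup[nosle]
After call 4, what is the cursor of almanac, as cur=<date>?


// almanac.drift(n='131') == 1926-09-02
// bin.lookup(k='nosle') == pefump
// almanac.drift(n='-250') == 1925-12-26
// bin.lodge(k='dri', v='zohawe') == nil
// almanac.lunge(n='34') == 1928-10-26
// bin.lookup(k='nosle') == pefump

Answer: cur=1925-12-26


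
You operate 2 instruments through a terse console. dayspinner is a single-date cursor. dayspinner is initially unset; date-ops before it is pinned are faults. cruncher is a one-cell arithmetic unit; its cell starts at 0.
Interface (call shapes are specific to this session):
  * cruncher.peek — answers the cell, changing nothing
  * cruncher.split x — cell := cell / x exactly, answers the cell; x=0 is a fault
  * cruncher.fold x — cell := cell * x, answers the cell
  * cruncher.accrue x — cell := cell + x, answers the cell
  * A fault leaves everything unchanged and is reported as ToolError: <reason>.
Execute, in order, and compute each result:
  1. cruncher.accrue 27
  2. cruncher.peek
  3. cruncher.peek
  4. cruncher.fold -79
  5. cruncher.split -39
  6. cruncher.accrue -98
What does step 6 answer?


Step: cruncher.accrue[x: 27]
Result: 27
Step: cruncher.peek[]
Result: 27
Step: cruncher.peek[]
Result: 27
Step: cruncher.fold[x: -79]
Result: -2133
Step: cruncher.split[x: -39]
Result: 711/13
Step: cruncher.accrue[x: -98]
Result: -563/13

Answer: -563/13


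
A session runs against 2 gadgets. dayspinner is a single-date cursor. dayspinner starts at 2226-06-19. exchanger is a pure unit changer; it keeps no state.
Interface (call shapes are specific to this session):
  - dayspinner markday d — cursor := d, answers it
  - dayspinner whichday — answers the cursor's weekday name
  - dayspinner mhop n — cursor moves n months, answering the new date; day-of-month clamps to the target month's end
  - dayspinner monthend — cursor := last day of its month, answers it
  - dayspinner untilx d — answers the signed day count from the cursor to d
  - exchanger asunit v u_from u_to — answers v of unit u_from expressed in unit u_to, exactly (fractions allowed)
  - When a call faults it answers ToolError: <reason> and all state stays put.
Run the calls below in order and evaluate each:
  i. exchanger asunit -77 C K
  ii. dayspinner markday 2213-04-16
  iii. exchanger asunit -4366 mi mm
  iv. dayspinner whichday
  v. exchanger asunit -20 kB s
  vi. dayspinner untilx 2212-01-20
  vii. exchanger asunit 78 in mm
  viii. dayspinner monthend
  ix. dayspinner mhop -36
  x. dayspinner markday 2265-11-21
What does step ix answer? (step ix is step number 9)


Answer: 2210-04-30

Derivation:
Calling exchanger asunit with v='-77', u_from='C', u_to='K', giving 3923/20.
Now I run dayspinner markday with d='2213-04-16', — result: 2213-04-16.
I try exchanger asunit with v='-4366', u_from='mi', u_to='mm', — result: -7026395904.
Invoking dayspinner whichday, and observe Friday.
I invoke exchanger asunit with v='-20', u_from='kB', u_to='s', → ToolError: incompatible units.
Calling dayspinner untilx with d='2212-01-20', and observe -452.
Then exchanger asunit with v='78', u_from='in', u_to='mm', and observe 9906/5.
Next I call dayspinner monthend, giving 2213-04-30.
Invoking dayspinner mhop with n='-36', and see 2210-04-30.
Invoking dayspinner markday with d='2265-11-21', — result: 2265-11-21.


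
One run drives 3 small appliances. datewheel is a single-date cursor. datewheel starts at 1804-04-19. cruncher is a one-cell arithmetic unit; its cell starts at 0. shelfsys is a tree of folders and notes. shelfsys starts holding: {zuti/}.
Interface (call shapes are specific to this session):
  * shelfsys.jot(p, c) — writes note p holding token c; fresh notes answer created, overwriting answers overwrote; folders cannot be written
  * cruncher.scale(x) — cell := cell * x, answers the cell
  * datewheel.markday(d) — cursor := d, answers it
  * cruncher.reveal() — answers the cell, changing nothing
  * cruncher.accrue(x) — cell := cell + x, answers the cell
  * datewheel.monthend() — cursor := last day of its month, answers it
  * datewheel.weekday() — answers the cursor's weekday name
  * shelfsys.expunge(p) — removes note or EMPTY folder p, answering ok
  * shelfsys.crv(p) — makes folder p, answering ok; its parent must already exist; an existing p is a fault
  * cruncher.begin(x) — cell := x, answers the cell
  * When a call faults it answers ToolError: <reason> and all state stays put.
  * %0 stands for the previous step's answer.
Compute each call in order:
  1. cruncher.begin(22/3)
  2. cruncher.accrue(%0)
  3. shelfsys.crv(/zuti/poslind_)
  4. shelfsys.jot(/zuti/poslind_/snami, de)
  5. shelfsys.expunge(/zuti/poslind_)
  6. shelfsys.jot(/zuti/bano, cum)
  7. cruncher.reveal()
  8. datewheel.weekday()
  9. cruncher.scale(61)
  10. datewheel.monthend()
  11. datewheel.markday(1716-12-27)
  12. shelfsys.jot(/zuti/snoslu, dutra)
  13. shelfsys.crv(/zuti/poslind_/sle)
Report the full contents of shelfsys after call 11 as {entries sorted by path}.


Answer: {zuti/, zuti/bano=cum, zuti/poslind_/, zuti/poslind_/snami=de}

Derivation:
Step: cruncher.begin[22/3]
Result: 22/3
Step: cruncher.accrue[%0]
Result: 44/3
Step: shelfsys.crv[/zuti/poslind_]
Result: ok
Step: shelfsys.jot[/zuti/poslind_/snami; de]
Result: created
Step: shelfsys.expunge[/zuti/poslind_]
Result: ToolError: not empty
Step: shelfsys.jot[/zuti/bano; cum]
Result: created
Step: cruncher.reveal[]
Result: 44/3
Step: datewheel.weekday[]
Result: Thursday
Step: cruncher.scale[61]
Result: 2684/3
Step: datewheel.monthend[]
Result: 1804-04-30
Step: datewheel.markday[1716-12-27]
Result: 1716-12-27
Step: shelfsys.jot[/zuti/snoslu; dutra]
Result: created
Step: shelfsys.crv[/zuti/poslind_/sle]
Result: ok


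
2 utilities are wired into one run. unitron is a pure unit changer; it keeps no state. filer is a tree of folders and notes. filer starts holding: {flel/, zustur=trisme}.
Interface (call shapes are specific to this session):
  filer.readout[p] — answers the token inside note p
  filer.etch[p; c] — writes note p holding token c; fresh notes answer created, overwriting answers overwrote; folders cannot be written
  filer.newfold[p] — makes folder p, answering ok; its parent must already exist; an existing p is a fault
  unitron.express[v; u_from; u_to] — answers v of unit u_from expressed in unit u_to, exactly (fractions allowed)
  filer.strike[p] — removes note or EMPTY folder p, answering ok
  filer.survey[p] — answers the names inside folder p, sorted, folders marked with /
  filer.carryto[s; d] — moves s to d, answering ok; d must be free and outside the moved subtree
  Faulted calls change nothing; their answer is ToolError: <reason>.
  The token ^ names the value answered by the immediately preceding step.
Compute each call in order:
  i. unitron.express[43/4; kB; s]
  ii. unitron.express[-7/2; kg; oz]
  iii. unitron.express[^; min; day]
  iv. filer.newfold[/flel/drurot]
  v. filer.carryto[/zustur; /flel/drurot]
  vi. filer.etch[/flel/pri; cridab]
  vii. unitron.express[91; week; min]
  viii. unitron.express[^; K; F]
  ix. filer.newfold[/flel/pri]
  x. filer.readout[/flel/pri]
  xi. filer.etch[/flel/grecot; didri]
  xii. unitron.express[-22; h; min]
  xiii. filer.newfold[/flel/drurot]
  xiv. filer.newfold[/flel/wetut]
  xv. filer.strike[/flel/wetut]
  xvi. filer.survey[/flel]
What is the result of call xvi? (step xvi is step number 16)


-- unitron.express(v=43/4, u_from=kB, u_to=s) : ToolError: incompatible units
-- unitron.express(v=-7/2, u_from=kg, u_to=oz) : -800000000/6479891
-- unitron.express(v=^, u_from=min, u_to=day) : -5000000/58319019
-- filer.newfold(p=/flel/drurot) : ok
-- filer.carryto(s=/zustur, d=/flel/drurot) : ToolError: exists
-- filer.etch(p=/flel/pri, c=cridab) : created
-- unitron.express(v=91, u_from=week, u_to=min) : 917280
-- unitron.express(v=^, u_from=K, u_to=F) : 165064433/100
-- filer.newfold(p=/flel/pri) : ToolError: exists
-- filer.readout(p=/flel/pri) : cridab
-- filer.etch(p=/flel/grecot, c=didri) : created
-- unitron.express(v=-22, u_from=h, u_to=min) : -1320
-- filer.newfold(p=/flel/drurot) : ToolError: exists
-- filer.newfold(p=/flel/wetut) : ok
-- filer.strike(p=/flel/wetut) : ok
-- filer.survey(p=/flel) : [drurot/, grecot, pri]

Answer: [drurot/, grecot, pri]


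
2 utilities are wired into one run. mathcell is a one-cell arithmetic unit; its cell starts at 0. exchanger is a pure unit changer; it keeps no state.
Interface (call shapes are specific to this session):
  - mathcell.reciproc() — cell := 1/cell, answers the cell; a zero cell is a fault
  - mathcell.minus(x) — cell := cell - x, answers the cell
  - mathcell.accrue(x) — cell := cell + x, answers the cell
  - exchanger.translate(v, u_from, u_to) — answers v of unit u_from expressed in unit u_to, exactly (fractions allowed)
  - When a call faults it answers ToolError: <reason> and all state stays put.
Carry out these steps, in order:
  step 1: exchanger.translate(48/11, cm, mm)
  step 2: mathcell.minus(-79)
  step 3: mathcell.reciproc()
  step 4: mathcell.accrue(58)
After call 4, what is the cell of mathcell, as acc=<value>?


Answer: acc=4583/79

Derivation:
>> exchanger.translate(v→48/11, u_from→cm, u_to→mm)
<< 480/11
>> mathcell.minus(x→-79)
<< 79
>> mathcell.reciproc()
<< 1/79
>> mathcell.accrue(x→58)
<< 4583/79


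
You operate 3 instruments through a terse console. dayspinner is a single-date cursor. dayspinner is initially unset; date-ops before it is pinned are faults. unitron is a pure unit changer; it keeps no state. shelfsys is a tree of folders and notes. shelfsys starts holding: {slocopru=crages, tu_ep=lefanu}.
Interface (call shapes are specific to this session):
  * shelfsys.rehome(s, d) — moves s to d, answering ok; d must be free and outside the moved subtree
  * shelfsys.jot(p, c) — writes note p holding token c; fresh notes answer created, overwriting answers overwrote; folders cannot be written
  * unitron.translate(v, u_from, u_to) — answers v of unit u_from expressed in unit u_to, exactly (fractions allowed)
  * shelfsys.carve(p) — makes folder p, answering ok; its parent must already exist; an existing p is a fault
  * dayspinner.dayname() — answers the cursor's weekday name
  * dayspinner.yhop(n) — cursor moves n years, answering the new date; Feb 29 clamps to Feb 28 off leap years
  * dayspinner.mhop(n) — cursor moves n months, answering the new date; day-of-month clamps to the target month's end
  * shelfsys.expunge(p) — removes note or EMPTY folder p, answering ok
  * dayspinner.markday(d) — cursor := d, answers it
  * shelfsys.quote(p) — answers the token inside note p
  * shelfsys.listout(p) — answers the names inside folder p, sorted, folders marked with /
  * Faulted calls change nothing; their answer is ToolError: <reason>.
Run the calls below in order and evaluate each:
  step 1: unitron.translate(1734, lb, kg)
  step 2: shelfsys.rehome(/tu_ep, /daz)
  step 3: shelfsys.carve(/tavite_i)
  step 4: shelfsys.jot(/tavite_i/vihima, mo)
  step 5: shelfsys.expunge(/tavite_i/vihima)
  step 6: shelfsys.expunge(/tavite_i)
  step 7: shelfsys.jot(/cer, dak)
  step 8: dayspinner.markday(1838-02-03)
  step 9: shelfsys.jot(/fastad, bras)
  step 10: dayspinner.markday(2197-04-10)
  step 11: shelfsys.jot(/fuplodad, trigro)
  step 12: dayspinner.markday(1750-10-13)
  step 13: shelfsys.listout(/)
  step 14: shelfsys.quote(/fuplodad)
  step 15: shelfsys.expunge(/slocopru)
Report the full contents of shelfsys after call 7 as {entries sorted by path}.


Answer: {cer=dak, daz=lefanu, slocopru=crages}

Derivation:
Do: unitron.translate[1734; lb; kg]
See: 39326458479/50000000
Do: shelfsys.rehome[/tu_ep; /daz]
See: ok
Do: shelfsys.carve[/tavite_i]
See: ok
Do: shelfsys.jot[/tavite_i/vihima; mo]
See: created
Do: shelfsys.expunge[/tavite_i/vihima]
See: ok
Do: shelfsys.expunge[/tavite_i]
See: ok
Do: shelfsys.jot[/cer; dak]
See: created
Do: dayspinner.markday[1838-02-03]
See: 1838-02-03
Do: shelfsys.jot[/fastad; bras]
See: created
Do: dayspinner.markday[2197-04-10]
See: 2197-04-10
Do: shelfsys.jot[/fuplodad; trigro]
See: created
Do: dayspinner.markday[1750-10-13]
See: 1750-10-13
Do: shelfsys.listout[/]
See: [cer, daz, fastad, fuplodad, slocopru]
Do: shelfsys.quote[/fuplodad]
See: trigro
Do: shelfsys.expunge[/slocopru]
See: ok


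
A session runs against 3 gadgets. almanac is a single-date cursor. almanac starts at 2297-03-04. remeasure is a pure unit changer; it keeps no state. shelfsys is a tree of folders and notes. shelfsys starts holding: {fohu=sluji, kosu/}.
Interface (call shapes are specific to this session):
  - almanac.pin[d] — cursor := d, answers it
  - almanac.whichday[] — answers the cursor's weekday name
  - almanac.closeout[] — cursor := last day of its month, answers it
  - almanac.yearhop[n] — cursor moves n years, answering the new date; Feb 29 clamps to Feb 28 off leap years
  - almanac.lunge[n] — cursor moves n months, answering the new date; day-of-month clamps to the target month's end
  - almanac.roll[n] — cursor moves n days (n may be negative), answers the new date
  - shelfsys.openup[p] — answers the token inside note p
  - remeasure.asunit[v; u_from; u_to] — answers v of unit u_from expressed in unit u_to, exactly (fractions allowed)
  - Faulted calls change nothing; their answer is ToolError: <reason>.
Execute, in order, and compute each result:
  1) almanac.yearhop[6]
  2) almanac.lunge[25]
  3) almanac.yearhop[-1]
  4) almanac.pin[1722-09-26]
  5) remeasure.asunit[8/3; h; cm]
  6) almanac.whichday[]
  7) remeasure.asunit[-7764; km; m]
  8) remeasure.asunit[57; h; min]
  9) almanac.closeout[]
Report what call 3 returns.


I try almanac.yearhop passing n: 6: 2303-03-04.
Using almanac.lunge passing n: 25, → 2305-04-04.
I use almanac.yearhop passing n: -1, which returns 2304-04-04.
I try almanac.pin passing d: 1722-09-26, and observe 1722-09-26.
Then remeasure.asunit passing v: 8/3, u_from: h, u_to: cm, giving ToolError: incompatible units.
Using almanac.whichday(): Saturday.
I try remeasure.asunit passing v: -7764, u_from: km, u_to: m, — result: -7764000.
Invoking remeasure.asunit passing v: 57, u_from: h, u_to: min, — result: 3420.
I run almanac.closeout(), giving 1722-09-30.

Answer: 2304-04-04


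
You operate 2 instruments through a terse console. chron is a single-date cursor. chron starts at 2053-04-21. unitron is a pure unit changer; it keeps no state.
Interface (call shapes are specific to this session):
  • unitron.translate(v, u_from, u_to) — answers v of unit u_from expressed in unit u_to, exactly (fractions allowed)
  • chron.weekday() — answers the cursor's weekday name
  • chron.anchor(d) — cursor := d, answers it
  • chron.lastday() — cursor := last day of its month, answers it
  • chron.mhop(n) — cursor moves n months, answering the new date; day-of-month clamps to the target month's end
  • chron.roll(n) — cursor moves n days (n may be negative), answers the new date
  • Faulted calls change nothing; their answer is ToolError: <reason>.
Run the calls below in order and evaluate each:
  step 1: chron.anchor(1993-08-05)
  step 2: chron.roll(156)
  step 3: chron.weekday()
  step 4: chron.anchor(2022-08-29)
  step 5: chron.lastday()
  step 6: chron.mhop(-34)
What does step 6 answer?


·→ chron.anchor(d→1993-08-05)
·← 1993-08-05
·→ chron.roll(n→156)
·← 1994-01-08
·→ chron.weekday()
·← Saturday
·→ chron.anchor(d→2022-08-29)
·← 2022-08-29
·→ chron.lastday()
·← 2022-08-31
·→ chron.mhop(n→-34)
·← 2019-10-31

Answer: 2019-10-31


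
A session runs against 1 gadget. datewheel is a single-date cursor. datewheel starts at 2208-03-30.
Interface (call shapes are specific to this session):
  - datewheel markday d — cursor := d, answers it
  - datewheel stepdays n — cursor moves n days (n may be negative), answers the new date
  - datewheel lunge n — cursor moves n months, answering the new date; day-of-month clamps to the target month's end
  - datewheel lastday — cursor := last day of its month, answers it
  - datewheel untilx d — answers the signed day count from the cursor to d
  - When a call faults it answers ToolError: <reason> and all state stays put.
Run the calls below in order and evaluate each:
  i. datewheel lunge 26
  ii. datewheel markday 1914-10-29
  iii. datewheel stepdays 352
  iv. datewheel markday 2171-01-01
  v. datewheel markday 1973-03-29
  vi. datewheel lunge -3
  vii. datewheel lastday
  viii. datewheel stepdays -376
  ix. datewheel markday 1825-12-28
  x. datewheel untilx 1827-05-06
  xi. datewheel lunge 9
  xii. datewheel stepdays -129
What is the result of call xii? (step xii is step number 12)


Answer: 1826-05-22

Derivation:
Act: datewheel lunge[n=26]
Obs: 2210-05-30
Act: datewheel markday[d=1914-10-29]
Obs: 1914-10-29
Act: datewheel stepdays[n=352]
Obs: 1915-10-16
Act: datewheel markday[d=2171-01-01]
Obs: 2171-01-01
Act: datewheel markday[d=1973-03-29]
Obs: 1973-03-29
Act: datewheel lunge[n=-3]
Obs: 1972-12-29
Act: datewheel lastday[]
Obs: 1972-12-31
Act: datewheel stepdays[n=-376]
Obs: 1971-12-21
Act: datewheel markday[d=1825-12-28]
Obs: 1825-12-28
Act: datewheel untilx[d=1827-05-06]
Obs: 494
Act: datewheel lunge[n=9]
Obs: 1826-09-28
Act: datewheel stepdays[n=-129]
Obs: 1826-05-22


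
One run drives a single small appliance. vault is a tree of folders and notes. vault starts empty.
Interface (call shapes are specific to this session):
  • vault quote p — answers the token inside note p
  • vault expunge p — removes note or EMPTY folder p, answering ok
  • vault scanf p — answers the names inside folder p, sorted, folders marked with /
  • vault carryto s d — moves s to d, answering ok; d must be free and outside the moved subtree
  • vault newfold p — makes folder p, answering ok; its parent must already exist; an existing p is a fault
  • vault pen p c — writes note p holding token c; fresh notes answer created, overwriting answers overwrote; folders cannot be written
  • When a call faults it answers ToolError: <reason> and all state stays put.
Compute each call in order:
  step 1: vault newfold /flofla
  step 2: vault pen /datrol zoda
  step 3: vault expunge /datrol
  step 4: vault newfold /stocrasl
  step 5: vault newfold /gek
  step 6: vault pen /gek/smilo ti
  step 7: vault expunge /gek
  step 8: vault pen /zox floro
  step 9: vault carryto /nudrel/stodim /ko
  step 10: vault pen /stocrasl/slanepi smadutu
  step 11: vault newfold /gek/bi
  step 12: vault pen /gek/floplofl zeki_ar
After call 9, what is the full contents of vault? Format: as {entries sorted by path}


% vault newfold p='/flofla'
[out] ok
% vault pen p='/datrol' c='zoda'
[out] created
% vault expunge p='/datrol'
[out] ok
% vault newfold p='/stocrasl'
[out] ok
% vault newfold p='/gek'
[out] ok
% vault pen p='/gek/smilo' c='ti'
[out] created
% vault expunge p='/gek'
[out] ToolError: not empty
% vault pen p='/zox' c='floro'
[out] created
% vault carryto s='/nudrel/stodim' d='/ko'
[out] ToolError: not found
% vault pen p='/stocrasl/slanepi' c='smadutu'
[out] created
% vault newfold p='/gek/bi'
[out] ok
% vault pen p='/gek/floplofl' c='zeki_ar'
[out] created

Answer: {flofla/, gek/, gek/smilo=ti, stocrasl/, zox=floro}


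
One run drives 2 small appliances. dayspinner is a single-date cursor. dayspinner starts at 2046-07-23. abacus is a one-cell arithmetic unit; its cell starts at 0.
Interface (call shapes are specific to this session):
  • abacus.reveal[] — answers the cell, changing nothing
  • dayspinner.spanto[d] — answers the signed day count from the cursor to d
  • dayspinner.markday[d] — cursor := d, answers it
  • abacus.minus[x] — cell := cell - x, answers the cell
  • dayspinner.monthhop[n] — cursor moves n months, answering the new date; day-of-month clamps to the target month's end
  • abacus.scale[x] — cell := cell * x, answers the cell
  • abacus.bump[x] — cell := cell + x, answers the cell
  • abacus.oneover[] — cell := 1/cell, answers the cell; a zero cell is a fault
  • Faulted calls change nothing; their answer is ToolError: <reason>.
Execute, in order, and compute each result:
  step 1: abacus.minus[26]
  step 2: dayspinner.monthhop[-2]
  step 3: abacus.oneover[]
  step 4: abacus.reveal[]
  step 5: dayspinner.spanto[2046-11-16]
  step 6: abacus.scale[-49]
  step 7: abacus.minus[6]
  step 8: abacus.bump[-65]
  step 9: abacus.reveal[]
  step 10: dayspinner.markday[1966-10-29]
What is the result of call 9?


Answer: -1797/26

Derivation:
# 1. abacus.minus(x→26) == -26
# 2. dayspinner.monthhop(n→-2) == 2046-05-23
# 3. abacus.oneover() == -1/26
# 4. abacus.reveal() == -1/26
# 5. dayspinner.spanto(d→2046-11-16) == 177
# 6. abacus.scale(x→-49) == 49/26
# 7. abacus.minus(x→6) == -107/26
# 8. abacus.bump(x→-65) == -1797/26
# 9. abacus.reveal() == -1797/26
# 10. dayspinner.markday(d→1966-10-29) == 1966-10-29
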